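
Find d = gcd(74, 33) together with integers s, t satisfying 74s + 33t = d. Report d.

1

Repeated division:
74 = 2*33 + 8
33 = 4*8 + 1
8 = 8*1 + 0
gcd(74, 33) = 1.
Working backward:
1 = 33 − 4·8
1 = −4·74 + 9·33
So 1 = (-4)·74 + (9)·33.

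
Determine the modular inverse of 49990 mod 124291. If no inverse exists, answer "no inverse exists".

56785

Extended Euclidean algorithm:
124291 = 2*49990 + 24311
49990 = 2*24311 + 1368
24311 = 17*1368 + 1055
1368 = 1*1055 + 313
1055 = 3*313 + 116
313 = 2*116 + 81
116 = 1*81 + 35
81 = 2*35 + 11
35 = 3*11 + 2
11 = 5*2 + 1
2 = 2*1 + 0
gcd = 1, so the inverse exists. Back-substitute:
1 = 11 − 5·2
1 = −5·35 + 16·11
1 = 16·81 − 37·35
1 = −37·116 + 53·81
1 = 53·313 − 143·116
1 = −143·1055 + 482·313
1 = 482·1368 − 625·1055
1 = −625·24311 + 11107·1368
1 = 11107·49990 − 22839·24311
1 = −22839·124291 + 56785·49990
So 49990·56785 ≡ 1 (mod 124291).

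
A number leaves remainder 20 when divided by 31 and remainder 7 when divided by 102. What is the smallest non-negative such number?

Write x = 20 + 31·k. Then 31·k ≡ 7 − 20 ≡ 89 (mod 102).
Need 31⁻¹ mod 102. Extended Euclid on (102, 31):
102 = 3*31 + 9
31 = 3*9 + 4
9 = 2*4 + 1
4 = 4*1 + 0
Back-substitute:
1 = 9 − 2·4
1 = −2·31 + 7·9
1 = 7·102 − 23·31
31⁻¹ ≡ 79 (mod 102), so k ≡ 79·89 ≡ 95 (mod 102).
x = 20 + 31·95 = 2965.

2965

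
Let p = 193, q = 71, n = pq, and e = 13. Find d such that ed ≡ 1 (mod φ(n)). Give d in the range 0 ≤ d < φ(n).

7237

φ(n) = (p−1)(q−1) = 192·70 = 13440.
Need d with 13·d ≡ 1 (mod 13440). Apply the extended Euclidean algorithm:
13440 = 1033*13 + 11
13 = 1*11 + 2
11 = 5*2 + 1
2 = 2*1 + 0
Back-substitute:
1 = 11 − 5·2
1 = −5·13 + 6·11
1 = 6·13440 − 6203·13
So 13·(-6203) ≡ 1 (mod 13440), hence d ≡ -6203 ≡ 7237 (mod 13440).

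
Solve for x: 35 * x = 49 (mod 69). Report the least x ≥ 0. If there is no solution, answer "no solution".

First find gcd(35, 69):
69 = 1×35 + 34
35 = 1×34 + 1
34 = 34×1 + 0
gcd = 1, so a unique solution mod 69 exists.
Back-substitute for the Bézout coefficients:
1 = 35 − 34
1 = −69 + 2·35
So 35·(2) ≡ 1 (mod 69), giving 35⁻¹ ≡ 2.
x ≡ 35⁻¹·49 ≡ 2·49 ≡ 29 (mod 69).

29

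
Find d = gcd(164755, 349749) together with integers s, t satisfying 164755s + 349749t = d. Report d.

1

Euclidean algorithm:
349749 = 2×164755 + 20239
164755 = 8×20239 + 2843
20239 = 7×2843 + 338
2843 = 8×338 + 139
338 = 2×139 + 60
139 = 2×60 + 19
60 = 3×19 + 3
19 = 6×3 + 1
3 = 3×1 + 0
gcd(164755, 349749) = 1.
Express as a combination:
1 = 19 − 6·3
1 = −6·60 + 19·19
1 = 19·139 − 44·60
1 = −44·338 + 107·139
1 = 107·2843 − 900·338
1 = −900·20239 + 6407·2843
1 = 6407·164755 − 52156·20239
1 = −52156·349749 + 110719·164755
So 1 = (-52156)·349749 + (110719)·164755.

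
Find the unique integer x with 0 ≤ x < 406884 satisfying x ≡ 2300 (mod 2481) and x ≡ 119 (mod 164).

Write x = 2300 + 2481·k. Then 2481·k ≡ 119 − 2300 ≡ 115 (mod 164).
Need 2481⁻¹ mod 164. Extended Euclid on (164, 21):
164 = 7×21 + 17
21 = 1×17 + 4
17 = 4×4 + 1
4 = 4×1 + 0
Back-substitute:
1 = 17 − 4·4
1 = −4·21 + 5·17
1 = 5·164 − 39·21
2481⁻¹ ≡ 125 (mod 164), so k ≡ 125·115 ≡ 107 (mod 164).
x = 2300 + 2481·107 = 267767.

267767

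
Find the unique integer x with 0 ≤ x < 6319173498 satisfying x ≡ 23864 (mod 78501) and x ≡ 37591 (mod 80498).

Write x = 23864 + 78501·k. Then 78501·k ≡ 37591 − 23864 ≡ 13727 (mod 80498).
Need 78501⁻¹ mod 80498. Extended Euclid on (80498, 78501):
80498 = 1×78501 + 1997
78501 = 39×1997 + 618
1997 = 3×618 + 143
618 = 4×143 + 46
143 = 3×46 + 5
46 = 9×5 + 1
5 = 5×1 + 0
Back-substitute:
1 = 46 − 9·5
1 = −9·143 + 28·46
1 = 28·618 − 121·143
1 = −121·1997 + 391·618
1 = 391·78501 − 15370·1997
1 = −15370·80498 + 15761·78501
78501⁻¹ ≡ 15761 (mod 80498), so k ≡ 15761·13727 ≡ 53121 (mod 80498).
x = 23864 + 78501·53121 = 4170075485.

4170075485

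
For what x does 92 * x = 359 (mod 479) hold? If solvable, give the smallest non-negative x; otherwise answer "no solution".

82

First find gcd(92, 479):
479 = 5*92 + 19
92 = 4*19 + 16
19 = 1*16 + 3
16 = 5*3 + 1
3 = 3*1 + 0
gcd = 1, so a unique solution mod 479 exists.
Back-substitute for the Bézout coefficients:
1 = 16 − 5·3
1 = −5·19 + 6·16
1 = 6·92 − 29·19
1 = −29·479 + 151·92
So 92·(151) ≡ 1 (mod 479), giving 92⁻¹ ≡ 151.
x ≡ 92⁻¹·359 ≡ 151·359 ≡ 82 (mod 479).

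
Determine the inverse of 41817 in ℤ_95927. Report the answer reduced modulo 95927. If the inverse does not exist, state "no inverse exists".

Apply the Euclidean algorithm to 95927 and 41817:
95927 = 2·41817 + 12293
41817 = 3·12293 + 4938
12293 = 2·4938 + 2417
4938 = 2·2417 + 104
2417 = 23·104 + 25
104 = 4·25 + 4
25 = 6·4 + 1
4 = 4·1 + 0
gcd = 1, so the inverse exists. Back-substitute:
1 = 25 − 6·4
1 = −6·104 + 25·25
1 = 25·2417 − 581·104
1 = −581·4938 + 1187·2417
1 = 1187·12293 − 2955·4938
1 = −2955·41817 + 10052·12293
1 = 10052·95927 − 23059·41817
So 41817·(-23059) ≡ 1 (mod 95927), and -23059 ≡ 72868 (mod 95927).

72868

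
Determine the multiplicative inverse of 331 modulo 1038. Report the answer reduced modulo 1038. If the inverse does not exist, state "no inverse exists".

715

gcd(1038, 331) by repeated division:
1038 = 3·331 + 45
331 = 7·45 + 16
45 = 2·16 + 13
16 = 1·13 + 3
13 = 4·3 + 1
3 = 3·1 + 0
gcd = 1, so the inverse exists. Back-substitute:
1 = 13 − 4·3
1 = −4·16 + 5·13
1 = 5·45 − 14·16
1 = −14·331 + 103·45
1 = 103·1038 − 323·331
Thus 331·(-323) ≡ 1 (mod 1038); reducing, -323 mod 1038 = 715.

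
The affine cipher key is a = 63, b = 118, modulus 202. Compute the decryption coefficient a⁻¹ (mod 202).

93

gcd(202, 63) by repeated division:
202 = 3*63 + 13
63 = 4*13 + 11
13 = 1*11 + 2
11 = 5*2 + 1
2 = 2*1 + 0
The gcd is 1. Working backward:
1 = 11 − 5·2
1 = −5·13 + 6·11
1 = 6·63 − 29·13
1 = −29·202 + 93·63
So 63·93 ≡ 1 (mod 202).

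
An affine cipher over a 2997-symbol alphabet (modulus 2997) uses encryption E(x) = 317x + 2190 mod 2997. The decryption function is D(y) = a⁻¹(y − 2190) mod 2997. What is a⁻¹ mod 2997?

104

Apply the Euclidean algorithm to 2997 and 317:
2997 = 9·317 + 144
317 = 2·144 + 29
144 = 4·29 + 28
29 = 1·28 + 1
28 = 28·1 + 0
Since gcd(317, 2997) = 1, back-substitute to write 1 as a combination:
1 = 29 − 28
1 = −144 + 5·29
1 = 5·317 − 11·144
1 = −11·2997 + 104·317
So 317·104 ≡ 1 (mod 2997).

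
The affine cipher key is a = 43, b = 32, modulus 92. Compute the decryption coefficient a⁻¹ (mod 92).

15

Extended Euclidean algorithm:
92 = 2×43 + 6
43 = 7×6 + 1
6 = 6×1 + 0
The gcd is 1. Working backward:
1 = 43 − 7·6
1 = −7·92 + 15·43
So 43·15 ≡ 1 (mod 92).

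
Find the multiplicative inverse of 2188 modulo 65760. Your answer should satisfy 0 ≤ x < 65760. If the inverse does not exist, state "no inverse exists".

no inverse exists

Compute gcd(2188, 65760):
65760 = 30*2188 + 120
2188 = 18*120 + 28
120 = 4*28 + 8
28 = 3*8 + 4
8 = 2*4 + 0
gcd(2188, 65760) = 4 ≠ 1, so 2188 has no multiplicative inverse modulo 65760.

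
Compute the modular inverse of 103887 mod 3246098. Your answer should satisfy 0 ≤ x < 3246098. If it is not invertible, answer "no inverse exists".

1306757

Run Euclid on (3246098, 103887):
3246098 = 31×103887 + 25601
103887 = 4×25601 + 1483
25601 = 17×1483 + 390
1483 = 3×390 + 313
390 = 1×313 + 77
313 = 4×77 + 5
77 = 15×5 + 2
5 = 2×2 + 1
2 = 2×1 + 0
gcd = 1, so the inverse exists. Back-substitute:
1 = 5 − 2·2
1 = −2·77 + 31·5
1 = 31·313 − 126·77
1 = −126·390 + 157·313
1 = 157·1483 − 597·390
1 = −597·25601 + 10306·1483
1 = 10306·103887 − 41821·25601
1 = −41821·3246098 + 1306757·103887
So 103887·1306757 ≡ 1 (mod 3246098).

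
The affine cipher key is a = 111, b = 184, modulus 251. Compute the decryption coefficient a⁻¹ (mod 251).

Apply the Euclidean algorithm to 251 and 111:
251 = 2·111 + 29
111 = 3·29 + 24
29 = 1·24 + 5
24 = 4·5 + 4
5 = 1·4 + 1
4 = 4·1 + 0
The gcd is 1. Working backward:
1 = 5 − 4
1 = −24 + 5·5
1 = 5·29 − 6·24
1 = −6·111 + 23·29
1 = 23·251 − 52·111
Hence 111⁻¹ ≡ -52 ≡ 199 (mod 251).

199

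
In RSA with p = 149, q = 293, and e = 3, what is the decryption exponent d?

φ(n) = (p−1)(q−1) = 148·292 = 43216.
Need d with 3·d ≡ 1 (mod 43216). Apply the extended Euclidean algorithm:
43216 = 14405*3 + 1
3 = 3*1 + 0
Back-substitute:
1 = 43216 − 14405·3
So 3·(-14405) ≡ 1 (mod 43216), hence d ≡ -14405 ≡ 28811 (mod 43216).

28811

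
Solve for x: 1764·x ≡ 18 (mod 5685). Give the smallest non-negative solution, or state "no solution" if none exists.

First find gcd(1764, 5685):
5685 = 3·1764 + 393
1764 = 4·393 + 192
393 = 2·192 + 9
192 = 21·9 + 3
9 = 3·3 + 0
gcd = 3 and 3 | 18, so solutions exist. Divide through by 3: 588x ≡ 6 (mod 1895).
Now find 588⁻¹ mod 1895:
1895 = 3·588 + 131
588 = 4·131 + 64
131 = 2·64 + 3
64 = 21·3 + 1
3 = 3·1 + 0
Back-substitute:
1 = 64 − 21·3
1 = −21·131 + 43·64
1 = 43·588 − 193·131
1 = −193·1895 + 622·588
So 588⁻¹ ≡ 622 (mod 1895).
Then x ≡ 622·6 ≡ 1837 (mod 1895); the smallest non-negative solution is x = 1837.

1837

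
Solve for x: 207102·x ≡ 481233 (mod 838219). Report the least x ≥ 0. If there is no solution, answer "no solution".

338731

First find gcd(207102, 838219):
838219 = 4*207102 + 9811
207102 = 21*9811 + 1071
9811 = 9*1071 + 172
1071 = 6*172 + 39
172 = 4*39 + 16
39 = 2*16 + 7
16 = 2*7 + 2
7 = 3*2 + 1
2 = 2*1 + 0
gcd = 1, so a unique solution mod 838219 exists.
Back-substitute for the Bézout coefficients:
1 = 7 − 3·2
1 = −3·16 + 7·7
1 = 7·39 − 17·16
1 = −17·172 + 75·39
1 = 75·1071 − 467·172
1 = −467·9811 + 4278·1071
1 = 4278·207102 − 90305·9811
1 = −90305·838219 + 365498·207102
So 207102·(365498) ≡ 1 (mod 838219), giving 207102⁻¹ ≡ 365498.
x ≡ 207102⁻¹·481233 ≡ 365498·481233 ≡ 338731 (mod 838219).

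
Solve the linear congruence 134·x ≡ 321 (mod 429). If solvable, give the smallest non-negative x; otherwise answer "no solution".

First find gcd(134, 429):
429 = 3×134 + 27
134 = 4×27 + 26
27 = 1×26 + 1
26 = 26×1 + 0
gcd = 1, so a unique solution mod 429 exists.
Back-substitute for the Bézout coefficients:
1 = 27 − 26
1 = −134 + 5·27
1 = 5·429 − 16·134
So 134·(-16) ≡ 1 (mod 429), giving 134⁻¹ ≡ 413.
x ≡ 134⁻¹·321 ≡ 413·321 ≡ 12 (mod 429).

12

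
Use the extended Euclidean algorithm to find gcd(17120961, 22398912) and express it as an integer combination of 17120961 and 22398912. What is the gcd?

Apply Euclid's algorithm to 22398912 and 17120961:
22398912 = 1*17120961 + 5277951
17120961 = 3*5277951 + 1287108
5277951 = 4*1287108 + 129519
1287108 = 9*129519 + 121437
129519 = 1*121437 + 8082
121437 = 15*8082 + 207
8082 = 39*207 + 9
207 = 23*9 + 0
gcd(17120961, 22398912) = 9.
Working backward:
9 = 8082 − 39·207
9 = −39·121437 + 586·8082
9 = 586·129519 − 625·121437
9 = −625·1287108 + 6211·129519
9 = 6211·5277951 − 25469·1287108
9 = −25469·17120961 + 82618·5277951
9 = 82618·22398912 − 108087·17120961
So 9 = (82618)·22398912 + (-108087)·17120961.

9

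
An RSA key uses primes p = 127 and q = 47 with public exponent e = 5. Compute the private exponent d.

4637

φ(n) = (p−1)(q−1) = 126·46 = 5796.
Need d with 5·d ≡ 1 (mod 5796). Apply the extended Euclidean algorithm:
5796 = 1159·5 + 1
5 = 5·1 + 0
Back-substitute:
1 = 5796 − 1159·5
So 5·(-1159) ≡ 1 (mod 5796), hence d ≡ -1159 ≡ 4637 (mod 5796).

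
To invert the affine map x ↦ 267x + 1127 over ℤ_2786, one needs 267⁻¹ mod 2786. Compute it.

gcd(2786, 267) by repeated division:
2786 = 10×267 + 116
267 = 2×116 + 35
116 = 3×35 + 11
35 = 3×11 + 2
11 = 5×2 + 1
2 = 2×1 + 0
The gcd is 1. Working backward:
1 = 11 − 5·2
1 = −5·35 + 16·11
1 = 16·116 − 53·35
1 = −53·267 + 122·116
1 = 122·2786 − 1273·267
So 267·(-1273) ≡ 1 (mod 2786), and -1273 ≡ 1513 (mod 2786).

1513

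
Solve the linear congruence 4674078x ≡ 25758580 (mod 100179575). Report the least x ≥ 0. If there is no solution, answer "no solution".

35609285

First find gcd(4674078, 100179575):
100179575 = 21×4674078 + 2023937
4674078 = 2×2023937 + 626204
2023937 = 3×626204 + 145325
626204 = 4×145325 + 44904
145325 = 3×44904 + 10613
44904 = 4×10613 + 2452
10613 = 4×2452 + 805
2452 = 3×805 + 37
805 = 21×37 + 28
37 = 1×28 + 9
28 = 3×9 + 1
9 = 9×1 + 0
gcd = 1, so a unique solution mod 100179575 exists.
Back-substitute for the Bézout coefficients:
1 = 28 − 3·9
1 = −3·37 + 4·28
1 = 4·805 − 87·37
1 = −87·2452 + 265·805
1 = 265·10613 − 1147·2452
1 = −1147·44904 + 4853·10613
1 = 4853·145325 − 15706·44904
1 = −15706·626204 + 67677·145325
1 = 67677·2023937 − 218737·626204
1 = −218737·4674078 + 505151·2023937
1 = 505151·100179575 − 10826908·4674078
So 4674078·(-10826908) ≡ 1 (mod 100179575), giving 4674078⁻¹ ≡ 89352667.
x ≡ 4674078⁻¹·25758580 ≡ 89352667·25758580 ≡ 35609285 (mod 100179575).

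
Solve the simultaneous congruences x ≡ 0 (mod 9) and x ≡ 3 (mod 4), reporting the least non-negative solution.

27

Write x = 0 + 9·k. Then 9·k ≡ 3 − 0 ≡ 3 (mod 4).
Need 9⁻¹ mod 4. Extended Euclid on (4, 1):
4 = 4*1 + 0
9⁻¹ ≡ 1 (mod 4), so k ≡ 1·3 ≡ 3 (mod 4).
x = 0 + 9·3 = 27.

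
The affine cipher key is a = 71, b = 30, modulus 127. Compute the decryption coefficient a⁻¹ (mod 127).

34

Apply the Euclidean algorithm to 127 and 71:
127 = 1·71 + 56
71 = 1·56 + 15
56 = 3·15 + 11
15 = 1·11 + 4
11 = 2·4 + 3
4 = 1·3 + 1
3 = 3·1 + 0
Since gcd(71, 127) = 1, back-substitute to write 1 as a combination:
1 = 4 − 3
1 = −11 + 3·4
1 = 3·15 − 4·11
1 = −4·56 + 15·15
1 = 15·71 − 19·56
1 = −19·127 + 34·71
So 71·34 ≡ 1 (mod 127).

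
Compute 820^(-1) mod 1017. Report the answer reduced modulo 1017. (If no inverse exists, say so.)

Extended Euclidean algorithm:
1017 = 1×820 + 197
820 = 4×197 + 32
197 = 6×32 + 5
32 = 6×5 + 2
5 = 2×2 + 1
2 = 2×1 + 0
gcd = 1, so the inverse exists. Back-substitute:
1 = 5 − 2·2
1 = −2·32 + 13·5
1 = 13·197 − 80·32
1 = −80·820 + 333·197
1 = 333·1017 − 413·820
Hence 820⁻¹ ≡ -413 ≡ 604 (mod 1017).

604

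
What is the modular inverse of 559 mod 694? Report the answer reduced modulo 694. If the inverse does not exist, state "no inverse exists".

329

Apply the Euclidean algorithm to 694 and 559:
694 = 1*559 + 135
559 = 4*135 + 19
135 = 7*19 + 2
19 = 9*2 + 1
2 = 2*1 + 0
gcd = 1, so the inverse exists. Back-substitute:
1 = 19 − 9·2
1 = −9·135 + 64·19
1 = 64·559 − 265·135
1 = −265·694 + 329·559
So 559·329 ≡ 1 (mod 694).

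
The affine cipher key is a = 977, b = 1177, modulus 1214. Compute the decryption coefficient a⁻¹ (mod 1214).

963

gcd(1214, 977) by repeated division:
1214 = 1·977 + 237
977 = 4·237 + 29
237 = 8·29 + 5
29 = 5·5 + 4
5 = 1·4 + 1
4 = 4·1 + 0
gcd = 1, so the inverse exists. Back-substitute:
1 = 5 − 4
1 = −29 + 6·5
1 = 6·237 − 49·29
1 = −49·977 + 202·237
1 = 202·1214 − 251·977
Hence 977⁻¹ ≡ -251 ≡ 963 (mod 1214).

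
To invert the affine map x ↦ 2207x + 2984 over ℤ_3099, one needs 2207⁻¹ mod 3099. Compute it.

Apply the Euclidean algorithm to 3099 and 2207:
3099 = 1·2207 + 892
2207 = 2·892 + 423
892 = 2·423 + 46
423 = 9·46 + 9
46 = 5·9 + 1
9 = 9·1 + 0
Since gcd(2207, 3099) = 1, back-substitute to write 1 as a combination:
1 = 46 − 5·9
1 = −5·423 + 46·46
1 = 46·892 − 97·423
1 = −97·2207 + 240·892
1 = 240·3099 − 337·2207
Hence 2207⁻¹ ≡ -337 ≡ 2762 (mod 3099).

2762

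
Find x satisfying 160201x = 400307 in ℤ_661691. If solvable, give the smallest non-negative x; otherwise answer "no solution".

342221

First find gcd(160201, 661691):
661691 = 4*160201 + 20887
160201 = 7*20887 + 13992
20887 = 1*13992 + 6895
13992 = 2*6895 + 202
6895 = 34*202 + 27
202 = 7*27 + 13
27 = 2*13 + 1
13 = 13*1 + 0
gcd = 1, so a unique solution mod 661691 exists.
Back-substitute for the Bézout coefficients:
1 = 27 − 2·13
1 = −2·202 + 15·27
1 = 15·6895 − 512·202
1 = −512·13992 + 1039·6895
1 = 1039·20887 − 1551·13992
1 = −1551·160201 + 11896·20887
1 = 11896·661691 − 49135·160201
So 160201·(-49135) ≡ 1 (mod 661691), giving 160201⁻¹ ≡ 612556.
x ≡ 160201⁻¹·400307 ≡ 612556·400307 ≡ 342221 (mod 661691).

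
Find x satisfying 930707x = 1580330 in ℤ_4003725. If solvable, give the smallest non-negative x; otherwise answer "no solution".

1526740

First find gcd(930707, 4003725):
4003725 = 4·930707 + 280897
930707 = 3·280897 + 88016
280897 = 3·88016 + 16849
88016 = 5·16849 + 3771
16849 = 4·3771 + 1765
3771 = 2·1765 + 241
1765 = 7·241 + 78
241 = 3·78 + 7
78 = 11·7 + 1
7 = 7·1 + 0
gcd = 1, so a unique solution mod 4003725 exists.
Back-substitute for the Bézout coefficients:
1 = 78 − 11·7
1 = −11·241 + 34·78
1 = 34·1765 − 249·241
1 = −249·3771 + 532·1765
1 = 532·16849 − 2377·3771
1 = −2377·88016 + 12417·16849
1 = 12417·280897 − 39628·88016
1 = −39628·930707 + 131301·280897
1 = 131301·4003725 − 564832·930707
So 930707·(-564832) ≡ 1 (mod 4003725), giving 930707⁻¹ ≡ 3438893.
x ≡ 930707⁻¹·1580330 ≡ 3438893·1580330 ≡ 1526740 (mod 4003725).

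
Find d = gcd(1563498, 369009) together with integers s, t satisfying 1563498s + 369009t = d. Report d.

9

Apply Euclid's algorithm to 1563498 and 369009:
1563498 = 4*369009 + 87462
369009 = 4*87462 + 19161
87462 = 4*19161 + 10818
19161 = 1*10818 + 8343
10818 = 1*8343 + 2475
8343 = 3*2475 + 918
2475 = 2*918 + 639
918 = 1*639 + 279
639 = 2*279 + 81
279 = 3*81 + 36
81 = 2*36 + 9
36 = 4*9 + 0
gcd(1563498, 369009) = 9.
Express as a combination:
9 = 81 − 2·36
9 = −2·279 + 7·81
9 = 7·639 − 16·279
9 = −16·918 + 23·639
9 = 23·2475 − 62·918
9 = −62·8343 + 209·2475
9 = 209·10818 − 271·8343
9 = −271·19161 + 480·10818
9 = 480·87462 − 2191·19161
9 = −2191·369009 + 9244·87462
9 = 9244·1563498 − 39167·369009
So 9 = (9244)·1563498 + (-39167)·369009.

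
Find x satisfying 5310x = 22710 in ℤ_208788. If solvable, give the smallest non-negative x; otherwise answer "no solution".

First find gcd(5310, 208788):
208788 = 39*5310 + 1698
5310 = 3*1698 + 216
1698 = 7*216 + 186
216 = 1*186 + 30
186 = 6*30 + 6
30 = 5*6 + 0
gcd = 6 and 6 | 22710, so solutions exist. Divide through by 6: 885x ≡ 3785 (mod 34798).
Now find 885⁻¹ mod 34798:
34798 = 39*885 + 283
885 = 3*283 + 36
283 = 7*36 + 31
36 = 1*31 + 5
31 = 6*5 + 1
5 = 5*1 + 0
Back-substitute:
1 = 31 − 6·5
1 = −6·36 + 7·31
1 = 7·283 − 55·36
1 = −55·885 + 172·283
1 = 172·34798 − 6763·885
So 885·(-6763) ≡ 1 (mod 34798), i.e. 885⁻¹ ≡ 28035.
Then x ≡ 28035·3785 ≡ 13373 (mod 34798); the smallest non-negative solution is x = 13373.

13373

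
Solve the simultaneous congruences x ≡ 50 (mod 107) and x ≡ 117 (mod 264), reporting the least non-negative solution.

Write x = 50 + 107·k. Then 107·k ≡ 117 − 50 ≡ 67 (mod 264).
Need 107⁻¹ mod 264. Extended Euclid on (264, 107):
264 = 2*107 + 50
107 = 2*50 + 7
50 = 7*7 + 1
7 = 7*1 + 0
Back-substitute:
1 = 50 − 7·7
1 = −7·107 + 15·50
1 = 15·264 − 37·107
107⁻¹ ≡ 227 (mod 264), so k ≡ 227·67 ≡ 161 (mod 264).
x = 50 + 107·161 = 17277.

17277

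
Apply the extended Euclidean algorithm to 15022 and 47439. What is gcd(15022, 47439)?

7

Apply Euclid's algorithm to 47439 and 15022:
47439 = 3·15022 + 2373
15022 = 6·2373 + 784
2373 = 3·784 + 21
784 = 37·21 + 7
21 = 3·7 + 0
gcd(15022, 47439) = 7.
Express as a combination:
7 = 784 − 37·21
7 = −37·2373 + 112·784
7 = 112·15022 − 709·2373
7 = −709·47439 + 2239·15022
So 7 = (-709)·47439 + (2239)·15022.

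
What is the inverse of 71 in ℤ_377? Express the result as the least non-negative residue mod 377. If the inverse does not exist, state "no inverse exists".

Run Euclid on (377, 71):
377 = 5·71 + 22
71 = 3·22 + 5
22 = 4·5 + 2
5 = 2·2 + 1
2 = 2·1 + 0
The gcd is 1. Working backward:
1 = 5 − 2·2
1 = −2·22 + 9·5
1 = 9·71 − 29·22
1 = −29·377 + 154·71
So 71·154 ≡ 1 (mod 377).

154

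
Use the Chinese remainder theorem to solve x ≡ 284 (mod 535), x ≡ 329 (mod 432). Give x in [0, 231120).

168809

Write x = 284 + 535·k. Then 535·k ≡ 329 − 284 ≡ 45 (mod 432).
Need 535⁻¹ mod 432. Extended Euclid on (432, 103):
432 = 4*103 + 20
103 = 5*20 + 3
20 = 6*3 + 2
3 = 1*2 + 1
2 = 2*1 + 0
Back-substitute:
1 = 3 − 2
1 = −20 + 7·3
1 = 7·103 − 36·20
1 = −36·432 + 151·103
535⁻¹ ≡ 151 (mod 432), so k ≡ 151·45 ≡ 315 (mod 432).
x = 284 + 535·315 = 168809.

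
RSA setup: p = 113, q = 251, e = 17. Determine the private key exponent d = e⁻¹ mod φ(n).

26353

φ(n) = (p−1)(q−1) = 112·250 = 28000.
Need d with 17·d ≡ 1 (mod 28000). Apply the extended Euclidean algorithm:
28000 = 1647×17 + 1
17 = 17×1 + 0
Back-substitute:
1 = 28000 − 1647·17
So 17·(-1647) ≡ 1 (mod 28000), hence d ≡ -1647 ≡ 26353 (mod 28000).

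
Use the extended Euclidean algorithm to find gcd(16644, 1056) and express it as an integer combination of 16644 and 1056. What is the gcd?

Repeated division:
16644 = 15×1056 + 804
1056 = 1×804 + 252
804 = 3×252 + 48
252 = 5×48 + 12
48 = 4×12 + 0
gcd(16644, 1056) = 12.
Working backward:
12 = 252 − 5·48
12 = −5·804 + 16·252
12 = 16·1056 − 21·804
12 = −21·16644 + 331·1056
So 12 = (-21)·16644 + (331)·1056.

12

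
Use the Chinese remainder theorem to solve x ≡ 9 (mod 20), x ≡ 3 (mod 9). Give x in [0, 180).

129

Write x = 9 + 20·k. Then 20·k ≡ 3 − 9 ≡ 3 (mod 9).
Need 20⁻¹ mod 9. Extended Euclid on (9, 2):
9 = 4*2 + 1
2 = 2*1 + 0
Back-substitute:
1 = 9 − 4·2
20⁻¹ ≡ 5 (mod 9), so k ≡ 5·3 ≡ 6 (mod 9).
x = 9 + 20·6 = 129.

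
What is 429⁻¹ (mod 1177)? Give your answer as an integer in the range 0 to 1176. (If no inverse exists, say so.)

no inverse exists

Compute gcd(429, 1177):
1177 = 2·429 + 319
429 = 1·319 + 110
319 = 2·110 + 99
110 = 1·99 + 11
99 = 9·11 + 0
Since gcd = 11 > 1, 429 is not a unit mod 1177.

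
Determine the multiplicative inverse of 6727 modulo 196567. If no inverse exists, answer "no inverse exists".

Euclidean algorithm on 196567, 6727:
196567 = 29×6727 + 1484
6727 = 4×1484 + 791
1484 = 1×791 + 693
791 = 1×693 + 98
693 = 7×98 + 7
98 = 14×7 + 0
Since gcd = 7 > 1, 6727 is not a unit mod 196567.

no inverse exists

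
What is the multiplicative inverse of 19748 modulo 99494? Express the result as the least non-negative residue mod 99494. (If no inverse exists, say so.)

no inverse exists

Euclidean algorithm on 99494, 19748:
99494 = 5×19748 + 754
19748 = 26×754 + 144
754 = 5×144 + 34
144 = 4×34 + 8
34 = 4×8 + 2
8 = 4×2 + 0
The gcd is 2, not 1, hence no inverse exists.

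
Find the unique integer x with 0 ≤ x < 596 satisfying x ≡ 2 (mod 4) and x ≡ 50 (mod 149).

50

Write x = 2 + 4·k. Then 4·k ≡ 50 − 2 ≡ 48 (mod 149).
Need 4⁻¹ mod 149. Extended Euclid on (149, 4):
149 = 37×4 + 1
4 = 4×1 + 0
Back-substitute:
1 = 149 − 37·4
4⁻¹ ≡ 112 (mod 149), so k ≡ 112·48 ≡ 12 (mod 149).
x = 2 + 4·12 = 50.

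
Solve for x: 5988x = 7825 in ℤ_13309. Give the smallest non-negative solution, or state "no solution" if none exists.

12828

First find gcd(5988, 13309):
13309 = 2*5988 + 1333
5988 = 4*1333 + 656
1333 = 2*656 + 21
656 = 31*21 + 5
21 = 4*5 + 1
5 = 5*1 + 0
gcd = 1, so a unique solution mod 13309 exists.
Back-substitute for the Bézout coefficients:
1 = 21 − 4·5
1 = −4·656 + 125·21
1 = 125·1333 − 254·656
1 = −254·5988 + 1141·1333
1 = 1141·13309 − 2536·5988
So 5988·(-2536) ≡ 1 (mod 13309), giving 5988⁻¹ ≡ 10773.
x ≡ 5988⁻¹·7825 ≡ 10773·7825 ≡ 12828 (mod 13309).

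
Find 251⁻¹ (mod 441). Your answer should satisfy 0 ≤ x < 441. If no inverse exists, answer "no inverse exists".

188

gcd(441, 251) by repeated division:
441 = 1·251 + 190
251 = 1·190 + 61
190 = 3·61 + 7
61 = 8·7 + 5
7 = 1·5 + 2
5 = 2·2 + 1
2 = 2·1 + 0
gcd = 1, so the inverse exists. Back-substitute:
1 = 5 − 2·2
1 = −2·7 + 3·5
1 = 3·61 − 26·7
1 = −26·190 + 81·61
1 = 81·251 − 107·190
1 = −107·441 + 188·251
So 251·188 ≡ 1 (mod 441).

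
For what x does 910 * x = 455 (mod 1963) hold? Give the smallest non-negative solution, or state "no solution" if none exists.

76

First find gcd(910, 1963):
1963 = 2×910 + 143
910 = 6×143 + 52
143 = 2×52 + 39
52 = 1×39 + 13
39 = 3×13 + 0
gcd = 13 and 13 | 455, so solutions exist. Divide through by 13: 70x ≡ 35 (mod 151).
Now find 70⁻¹ mod 151:
151 = 2·70 + 11
70 = 6·11 + 4
11 = 2·4 + 3
4 = 1·3 + 1
3 = 3·1 + 0
Back-substitute:
1 = 4 − 3
1 = −11 + 3·4
1 = 3·70 − 19·11
1 = −19·151 + 41·70
So 70⁻¹ ≡ 41 (mod 151).
Then x ≡ 41·35 ≡ 76 (mod 151); the smallest non-negative solution is x = 76.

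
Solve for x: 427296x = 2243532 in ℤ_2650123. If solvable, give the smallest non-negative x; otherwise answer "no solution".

First find gcd(427296, 2650123):
2650123 = 6·427296 + 86347
427296 = 4·86347 + 81908
86347 = 1·81908 + 4439
81908 = 18·4439 + 2006
4439 = 2·2006 + 427
2006 = 4·427 + 298
427 = 1·298 + 129
298 = 2·129 + 40
129 = 3·40 + 9
40 = 4·9 + 4
9 = 2·4 + 1
4 = 4·1 + 0
gcd = 1, so a unique solution mod 2650123 exists.
Back-substitute for the Bézout coefficients:
1 = 9 − 2·4
1 = −2·40 + 9·9
1 = 9·129 − 29·40
1 = −29·298 + 67·129
1 = 67·427 − 96·298
1 = −96·2006 + 451·427
1 = 451·4439 − 998·2006
1 = −998·81908 + 18415·4439
1 = 18415·86347 − 19413·81908
1 = −19413·427296 + 96067·86347
1 = 96067·2650123 − 595815·427296
So 427296·(-595815) ≡ 1 (mod 2650123), giving 427296⁻¹ ≡ 2054308.
x ≡ 427296⁻¹·2243532 ≡ 2054308·2243532 ≡ 2623112 (mod 2650123).

2623112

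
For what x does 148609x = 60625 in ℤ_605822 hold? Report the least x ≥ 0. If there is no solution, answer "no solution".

First find gcd(148609, 605822):
605822 = 4·148609 + 11386
148609 = 13·11386 + 591
11386 = 19·591 + 157
591 = 3·157 + 120
157 = 1·120 + 37
120 = 3·37 + 9
37 = 4·9 + 1
9 = 9·1 + 0
gcd = 1, so a unique solution mod 605822 exists.
Back-substitute for the Bézout coefficients:
1 = 37 − 4·9
1 = −4·120 + 13·37
1 = 13·157 − 17·120
1 = −17·591 + 64·157
1 = 64·11386 − 1233·591
1 = −1233·148609 + 16093·11386
1 = 16093·605822 − 65605·148609
So 148609·(-65605) ≡ 1 (mod 605822), giving 148609⁻¹ ≡ 540217.
x ≡ 148609⁻¹·60625 ≡ 540217·60625 ≡ 524127 (mod 605822).

524127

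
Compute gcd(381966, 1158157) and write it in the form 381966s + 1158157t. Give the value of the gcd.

13

Euclidean algorithm:
1158157 = 3×381966 + 12259
381966 = 31×12259 + 1937
12259 = 6×1937 + 637
1937 = 3×637 + 26
637 = 24×26 + 13
26 = 2×13 + 0
gcd(381966, 1158157) = 13.
Working backward:
13 = 637 − 24·26
13 = −24·1937 + 73·637
13 = 73·12259 − 462·1937
13 = −462·381966 + 14395·12259
13 = 14395·1158157 − 43647·381966
So 13 = (14395)·1158157 + (-43647)·381966.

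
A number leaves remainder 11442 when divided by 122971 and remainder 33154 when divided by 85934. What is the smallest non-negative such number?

9601095238

Write x = 11442 + 122971·k. Then 122971·k ≡ 33154 − 11442 ≡ 21712 (mod 85934).
Need 122971⁻¹ mod 85934. Extended Euclid on (85934, 37037):
85934 = 2×37037 + 11860
37037 = 3×11860 + 1457
11860 = 8×1457 + 204
1457 = 7×204 + 29
204 = 7×29 + 1
29 = 29×1 + 0
Back-substitute:
1 = 204 − 7·29
1 = −7·1457 + 50·204
1 = 50·11860 − 407·1457
1 = −407·37037 + 1271·11860
1 = 1271·85934 − 2949·37037
122971⁻¹ ≡ 82985 (mod 85934), so k ≡ 82985·21712 ≡ 78076 (mod 85934).
x = 11442 + 122971·78076 = 9601095238.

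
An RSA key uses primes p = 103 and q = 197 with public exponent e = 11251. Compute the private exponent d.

4771

φ(n) = (p−1)(q−1) = 102·196 = 19992.
Need d with 11251·d ≡ 1 (mod 19992). Apply the extended Euclidean algorithm:
19992 = 1*11251 + 8741
11251 = 1*8741 + 2510
8741 = 3*2510 + 1211
2510 = 2*1211 + 88
1211 = 13*88 + 67
88 = 1*67 + 21
67 = 3*21 + 4
21 = 5*4 + 1
4 = 4*1 + 0
Back-substitute:
1 = 21 − 5·4
1 = −5·67 + 16·21
1 = 16·88 − 21·67
1 = −21·1211 + 289·88
1 = 289·2510 − 599·1211
1 = −599·8741 + 2086·2510
1 = 2086·11251 − 2685·8741
1 = −2685·19992 + 4771·11251
So 11251·4771 ≡ 1 (mod 19992), hence d = 4771.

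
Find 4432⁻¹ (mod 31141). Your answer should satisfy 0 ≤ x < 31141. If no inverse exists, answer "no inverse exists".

6654

Run Euclid on (31141, 4432):
31141 = 7·4432 + 117
4432 = 37·117 + 103
117 = 1·103 + 14
103 = 7·14 + 5
14 = 2·5 + 4
5 = 1·4 + 1
4 = 4·1 + 0
Since gcd(4432, 31141) = 1, back-substitute to write 1 as a combination:
1 = 5 − 4
1 = −14 + 3·5
1 = 3·103 − 22·14
1 = −22·117 + 25·103
1 = 25·4432 − 947·117
1 = −947·31141 + 6654·4432
So 4432·6654 ≡ 1 (mod 31141).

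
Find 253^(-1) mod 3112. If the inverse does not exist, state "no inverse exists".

gcd(3112, 253) by repeated division:
3112 = 12*253 + 76
253 = 3*76 + 25
76 = 3*25 + 1
25 = 25*1 + 0
Since gcd(253, 3112) = 1, back-substitute to write 1 as a combination:
1 = 76 − 3·25
1 = −3·253 + 10·76
1 = 10·3112 − 123·253
Thus 253·(-123) ≡ 1 (mod 3112); reducing, -123 mod 3112 = 2989.

2989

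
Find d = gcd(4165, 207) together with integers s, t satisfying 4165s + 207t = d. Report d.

Apply Euclid's algorithm to 4165 and 207:
4165 = 20×207 + 25
207 = 8×25 + 7
25 = 3×7 + 4
7 = 1×4 + 3
4 = 1×3 + 1
3 = 3×1 + 0
gcd(4165, 207) = 1.
Express as a combination:
1 = 4 − 3
1 = −7 + 2·4
1 = 2·25 − 7·7
1 = −7·207 + 58·25
1 = 58·4165 − 1167·207
So 1 = (58)·4165 + (-1167)·207.

1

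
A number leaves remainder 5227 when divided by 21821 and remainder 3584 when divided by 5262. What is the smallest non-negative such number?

47640470

Write x = 5227 + 21821·k. Then 21821·k ≡ 3584 − 5227 ≡ 3619 (mod 5262).
Need 21821⁻¹ mod 5262. Extended Euclid on (5262, 773):
5262 = 6·773 + 624
773 = 1·624 + 149
624 = 4·149 + 28
149 = 5·28 + 9
28 = 3·9 + 1
9 = 9·1 + 0
Back-substitute:
1 = 28 − 3·9
1 = −3·149 + 16·28
1 = 16·624 − 67·149
1 = −67·773 + 83·624
1 = 83·5262 − 565·773
21821⁻¹ ≡ 4697 (mod 5262), so k ≡ 4697·3619 ≡ 2183 (mod 5262).
x = 5227 + 21821·2183 = 47640470.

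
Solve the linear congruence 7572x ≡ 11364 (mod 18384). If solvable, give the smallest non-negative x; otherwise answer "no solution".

First find gcd(7572, 18384):
18384 = 2·7572 + 3240
7572 = 2·3240 + 1092
3240 = 2·1092 + 1056
1092 = 1·1056 + 36
1056 = 29·36 + 12
36 = 3·12 + 0
gcd = 12 and 12 | 11364, so solutions exist. Divide through by 12: 631x ≡ 947 (mod 1532).
Now find 631⁻¹ mod 1532:
1532 = 2×631 + 270
631 = 2×270 + 91
270 = 2×91 + 88
91 = 1×88 + 3
88 = 29×3 + 1
3 = 3×1 + 0
Back-substitute:
1 = 88 − 29·3
1 = −29·91 + 30·88
1 = 30·270 − 89·91
1 = −89·631 + 208·270
1 = 208·1532 − 505·631
So 631·(-505) ≡ 1 (mod 1532), i.e. 631⁻¹ ≡ 1027.
Then x ≡ 1027·947 ≡ 1281 (mod 1532); the smallest non-negative solution is x = 1281.

1281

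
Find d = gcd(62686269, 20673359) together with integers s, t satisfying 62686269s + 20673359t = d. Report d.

1

Repeated division:
62686269 = 3·20673359 + 666192
20673359 = 31·666192 + 21407
666192 = 31·21407 + 2575
21407 = 8·2575 + 807
2575 = 3·807 + 154
807 = 5·154 + 37
154 = 4·37 + 6
37 = 6·6 + 1
6 = 6·1 + 0
gcd(62686269, 20673359) = 1.
Express as a combination:
1 = 37 − 6·6
1 = −6·154 + 25·37
1 = 25·807 − 131·154
1 = −131·2575 + 418·807
1 = 418·21407 − 3475·2575
1 = −3475·666192 + 108143·21407
1 = 108143·20673359 − 3355908·666192
1 = −3355908·62686269 + 10175867·20673359
So 1 = (-3355908)·62686269 + (10175867)·20673359.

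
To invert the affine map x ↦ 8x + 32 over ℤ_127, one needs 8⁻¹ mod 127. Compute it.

Apply the Euclidean algorithm to 127 and 8:
127 = 15·8 + 7
8 = 1·7 + 1
7 = 7·1 + 0
gcd = 1, so the inverse exists. Back-substitute:
1 = 8 − 7
1 = −127 + 16·8
So 8·16 ≡ 1 (mod 127).

16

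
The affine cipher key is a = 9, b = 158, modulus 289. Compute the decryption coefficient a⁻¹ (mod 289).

257

gcd(289, 9) by repeated division:
289 = 32·9 + 1
9 = 9·1 + 0
Since gcd(9, 289) = 1, back-substitute to write 1 as a combination:
1 = 289 − 32·9
So 9·(-32) ≡ 1 (mod 289), and -32 ≡ 257 (mod 289).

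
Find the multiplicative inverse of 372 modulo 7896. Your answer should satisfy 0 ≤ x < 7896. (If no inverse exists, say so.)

Compute gcd(372, 7896):
7896 = 21*372 + 84
372 = 4*84 + 36
84 = 2*36 + 12
36 = 3*12 + 0
The gcd is 12, not 1, hence no inverse exists.

no inverse exists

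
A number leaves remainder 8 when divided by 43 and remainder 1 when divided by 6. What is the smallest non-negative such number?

223

Write x = 8 + 43·k. Then 43·k ≡ 1 − 8 ≡ 5 (mod 6).
Need 43⁻¹ mod 6. Extended Euclid on (6, 1):
6 = 6*1 + 0
43⁻¹ ≡ 1 (mod 6), so k ≡ 1·5 ≡ 5 (mod 6).
x = 8 + 43·5 = 223.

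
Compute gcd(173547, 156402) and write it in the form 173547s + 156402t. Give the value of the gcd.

Euclidean algorithm:
173547 = 1·156402 + 17145
156402 = 9·17145 + 2097
17145 = 8·2097 + 369
2097 = 5·369 + 252
369 = 1·252 + 117
252 = 2·117 + 18
117 = 6·18 + 9
18 = 2·9 + 0
gcd(173547, 156402) = 9.
Express as a combination:
9 = 117 − 6·18
9 = −6·252 + 13·117
9 = 13·369 − 19·252
9 = −19·2097 + 108·369
9 = 108·17145 − 883·2097
9 = −883·156402 + 8055·17145
9 = 8055·173547 − 8938·156402
So 9 = (8055)·173547 + (-8938)·156402.

9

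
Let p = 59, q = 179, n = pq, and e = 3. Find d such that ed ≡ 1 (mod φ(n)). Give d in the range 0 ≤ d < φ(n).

φ(n) = (p−1)(q−1) = 58·178 = 10324.
Need d with 3·d ≡ 1 (mod 10324). Apply the extended Euclidean algorithm:
10324 = 3441·3 + 1
3 = 3·1 + 0
Back-substitute:
1 = 10324 − 3441·3
So 3·(-3441) ≡ 1 (mod 10324), hence d ≡ -3441 ≡ 6883 (mod 10324).

6883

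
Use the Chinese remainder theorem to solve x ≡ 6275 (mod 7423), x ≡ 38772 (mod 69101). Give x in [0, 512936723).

434407658

Write x = 6275 + 7423·k. Then 7423·k ≡ 38772 − 6275 ≡ 32497 (mod 69101).
Need 7423⁻¹ mod 69101. Extended Euclid on (69101, 7423):
69101 = 9×7423 + 2294
7423 = 3×2294 + 541
2294 = 4×541 + 130
541 = 4×130 + 21
130 = 6×21 + 4
21 = 5×4 + 1
4 = 4×1 + 0
Back-substitute:
1 = 21 − 5·4
1 = −5·130 + 31·21
1 = 31·541 − 129·130
1 = −129·2294 + 547·541
1 = 547·7423 − 1770·2294
1 = −1770·69101 + 16477·7423
7423⁻¹ ≡ 16477 (mod 69101), so k ≡ 16477·32497 ≡ 58521 (mod 69101).
x = 6275 + 7423·58521 = 434407658.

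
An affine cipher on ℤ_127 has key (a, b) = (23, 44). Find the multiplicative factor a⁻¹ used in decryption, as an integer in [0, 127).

116

Apply the Euclidean algorithm to 127 and 23:
127 = 5*23 + 12
23 = 1*12 + 11
12 = 1*11 + 1
11 = 11*1 + 0
Since gcd(23, 127) = 1, back-substitute to write 1 as a combination:
1 = 12 − 11
1 = −23 + 2·12
1 = 2·127 − 11·23
Thus 23·(-11) ≡ 1 (mod 127); reducing, -11 mod 127 = 116.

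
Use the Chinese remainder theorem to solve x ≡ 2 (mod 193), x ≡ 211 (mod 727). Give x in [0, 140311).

Write x = 2 + 193·k. Then 193·k ≡ 211 − 2 ≡ 209 (mod 727).
Need 193⁻¹ mod 727. Extended Euclid on (727, 193):
727 = 3·193 + 148
193 = 1·148 + 45
148 = 3·45 + 13
45 = 3·13 + 6
13 = 2·6 + 1
6 = 6·1 + 0
Back-substitute:
1 = 13 − 2·6
1 = −2·45 + 7·13
1 = 7·148 − 23·45
1 = −23·193 + 30·148
1 = 30·727 − 113·193
193⁻¹ ≡ 614 (mod 727), so k ≡ 614·209 ≡ 374 (mod 727).
x = 2 + 193·374 = 72184.

72184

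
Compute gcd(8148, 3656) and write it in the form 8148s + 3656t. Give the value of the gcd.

Apply Euclid's algorithm to 8148 and 3656:
8148 = 2*3656 + 836
3656 = 4*836 + 312
836 = 2*312 + 212
312 = 1*212 + 100
212 = 2*100 + 12
100 = 8*12 + 4
12 = 3*4 + 0
gcd(8148, 3656) = 4.
Express as a combination:
4 = 100 − 8·12
4 = −8·212 + 17·100
4 = 17·312 − 25·212
4 = −25·836 + 67·312
4 = 67·3656 − 293·836
4 = −293·8148 + 653·3656
So 4 = (-293)·8148 + (653)·3656.

4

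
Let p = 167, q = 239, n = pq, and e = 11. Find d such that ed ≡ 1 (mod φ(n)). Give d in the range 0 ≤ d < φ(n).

10775

φ(n) = (p−1)(q−1) = 166·238 = 39508.
Need d with 11·d ≡ 1 (mod 39508). Apply the extended Euclidean algorithm:
39508 = 3591×11 + 7
11 = 1×7 + 4
7 = 1×4 + 3
4 = 1×3 + 1
3 = 3×1 + 0
Back-substitute:
1 = 4 − 3
1 = −7 + 2·4
1 = 2·11 − 3·7
1 = −3·39508 + 10775·11
So 11·10775 ≡ 1 (mod 39508), hence d = 10775.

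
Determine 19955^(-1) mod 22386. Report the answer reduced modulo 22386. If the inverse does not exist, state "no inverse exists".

no inverse exists

Compute gcd(19955, 22386):
22386 = 1*19955 + 2431
19955 = 8*2431 + 507
2431 = 4*507 + 403
507 = 1*403 + 104
403 = 3*104 + 91
104 = 1*91 + 13
91 = 7*13 + 0
gcd(19955, 22386) = 13 ≠ 1, so 19955 has no multiplicative inverse modulo 22386.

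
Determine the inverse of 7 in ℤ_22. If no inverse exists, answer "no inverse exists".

19

Apply the Euclidean algorithm to 22 and 7:
22 = 3·7 + 1
7 = 7·1 + 0
gcd = 1, so the inverse exists. Back-substitute:
1 = 22 − 3·7
Hence 7⁻¹ ≡ -3 ≡ 19 (mod 22).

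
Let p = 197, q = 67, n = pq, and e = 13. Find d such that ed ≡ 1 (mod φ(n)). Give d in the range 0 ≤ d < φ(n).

φ(n) = (p−1)(q−1) = 196·66 = 12936.
Need d with 13·d ≡ 1 (mod 12936). Apply the extended Euclidean algorithm:
12936 = 995*13 + 1
13 = 13*1 + 0
Back-substitute:
1 = 12936 − 995·13
So 13·(-995) ≡ 1 (mod 12936), hence d ≡ -995 ≡ 11941 (mod 12936).

11941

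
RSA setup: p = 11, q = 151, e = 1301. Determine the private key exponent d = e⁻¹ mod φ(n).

701

φ(n) = (p−1)(q−1) = 10·150 = 1500.
Need d with 1301·d ≡ 1 (mod 1500). Apply the extended Euclidean algorithm:
1500 = 1·1301 + 199
1301 = 6·199 + 107
199 = 1·107 + 92
107 = 1·92 + 15
92 = 6·15 + 2
15 = 7·2 + 1
2 = 2·1 + 0
Back-substitute:
1 = 15 − 7·2
1 = −7·92 + 43·15
1 = 43·107 − 50·92
1 = −50·199 + 93·107
1 = 93·1301 − 608·199
1 = −608·1500 + 701·1301
So 1301·701 ≡ 1 (mod 1500), hence d = 701.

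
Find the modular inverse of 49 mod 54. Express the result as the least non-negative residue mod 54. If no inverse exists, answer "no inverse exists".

gcd(54, 49) by repeated division:
54 = 1*49 + 5
49 = 9*5 + 4
5 = 1*4 + 1
4 = 4*1 + 0
Since gcd(49, 54) = 1, back-substitute to write 1 as a combination:
1 = 5 − 4
1 = −49 + 10·5
1 = 10·54 − 11·49
Hence 49⁻¹ ≡ -11 ≡ 43 (mod 54).

43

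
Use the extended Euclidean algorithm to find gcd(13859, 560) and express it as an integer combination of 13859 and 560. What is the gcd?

1

Repeated division:
13859 = 24·560 + 419
560 = 1·419 + 141
419 = 2·141 + 137
141 = 1·137 + 4
137 = 34·4 + 1
4 = 4·1 + 0
gcd(13859, 560) = 1.
Working backward:
1 = 137 − 34·4
1 = −34·141 + 35·137
1 = 35·419 − 104·141
1 = −104·560 + 139·419
1 = 139·13859 − 3440·560
So 1 = (139)·13859 + (-3440)·560.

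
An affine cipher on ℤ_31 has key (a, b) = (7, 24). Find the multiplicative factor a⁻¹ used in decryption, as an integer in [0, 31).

Apply the Euclidean algorithm to 31 and 7:
31 = 4·7 + 3
7 = 2·3 + 1
3 = 3·1 + 0
gcd = 1, so the inverse exists. Back-substitute:
1 = 7 − 2·3
1 = −2·31 + 9·7
So 7·9 ≡ 1 (mod 31).

9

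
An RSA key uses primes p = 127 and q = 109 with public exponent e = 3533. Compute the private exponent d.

7661

φ(n) = (p−1)(q−1) = 126·108 = 13608.
Need d with 3533·d ≡ 1 (mod 13608). Apply the extended Euclidean algorithm:
13608 = 3·3533 + 3009
3533 = 1·3009 + 524
3009 = 5·524 + 389
524 = 1·389 + 135
389 = 2·135 + 119
135 = 1·119 + 16
119 = 7·16 + 7
16 = 2·7 + 2
7 = 3·2 + 1
2 = 2·1 + 0
Back-substitute:
1 = 7 − 3·2
1 = −3·16 + 7·7
1 = 7·119 − 52·16
1 = −52·135 + 59·119
1 = 59·389 − 170·135
1 = −170·524 + 229·389
1 = 229·3009 − 1315·524
1 = −1315·3533 + 1544·3009
1 = 1544·13608 − 5947·3533
So 3533·(-5947) ≡ 1 (mod 13608), hence d ≡ -5947 ≡ 7661 (mod 13608).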